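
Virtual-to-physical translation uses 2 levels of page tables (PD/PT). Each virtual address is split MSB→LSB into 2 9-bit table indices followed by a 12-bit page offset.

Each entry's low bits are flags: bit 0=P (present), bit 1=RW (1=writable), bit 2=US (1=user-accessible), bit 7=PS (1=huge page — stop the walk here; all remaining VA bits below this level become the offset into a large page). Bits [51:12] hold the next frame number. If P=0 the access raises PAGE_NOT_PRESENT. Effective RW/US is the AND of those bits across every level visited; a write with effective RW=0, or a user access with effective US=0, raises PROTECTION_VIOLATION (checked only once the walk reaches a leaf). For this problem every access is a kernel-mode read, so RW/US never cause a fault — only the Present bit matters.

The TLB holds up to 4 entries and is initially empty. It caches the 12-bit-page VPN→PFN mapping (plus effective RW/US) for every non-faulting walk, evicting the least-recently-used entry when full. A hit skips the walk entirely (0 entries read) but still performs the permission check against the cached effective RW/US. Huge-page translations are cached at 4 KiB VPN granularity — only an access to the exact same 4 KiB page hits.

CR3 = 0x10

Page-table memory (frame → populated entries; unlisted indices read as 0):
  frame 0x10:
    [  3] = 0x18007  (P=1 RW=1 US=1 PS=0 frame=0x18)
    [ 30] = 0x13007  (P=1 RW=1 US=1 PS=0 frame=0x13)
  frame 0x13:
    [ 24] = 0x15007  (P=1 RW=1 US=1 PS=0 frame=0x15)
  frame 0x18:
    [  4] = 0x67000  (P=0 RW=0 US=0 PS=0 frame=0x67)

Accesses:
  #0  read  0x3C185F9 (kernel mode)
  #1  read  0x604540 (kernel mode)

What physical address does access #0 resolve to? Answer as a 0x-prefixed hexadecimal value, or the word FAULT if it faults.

Trace:
#0 VA=0x3C185F9 (r,kernel):
  L0 @0x10[30] → 0x13007  P=1,RW=1,US=1,PS=0
  L1 @0x13[24] → 0x15007  P=1,RW=1,US=1,PS=0
  → PA=0x155F9  (2 entries read)
#1 VA=0x604540 (r,kernel):
  L0 @0x10[3] → 0x18007  P=1,RW=1,US=1,PS=0
  L1 @0x18[4] → 0x67000  P=0,RW=0,US=0,PS=0
  ✗ PAGE_NOT_PRESENT  [2 reads]

Access #0 PA: 0x155F9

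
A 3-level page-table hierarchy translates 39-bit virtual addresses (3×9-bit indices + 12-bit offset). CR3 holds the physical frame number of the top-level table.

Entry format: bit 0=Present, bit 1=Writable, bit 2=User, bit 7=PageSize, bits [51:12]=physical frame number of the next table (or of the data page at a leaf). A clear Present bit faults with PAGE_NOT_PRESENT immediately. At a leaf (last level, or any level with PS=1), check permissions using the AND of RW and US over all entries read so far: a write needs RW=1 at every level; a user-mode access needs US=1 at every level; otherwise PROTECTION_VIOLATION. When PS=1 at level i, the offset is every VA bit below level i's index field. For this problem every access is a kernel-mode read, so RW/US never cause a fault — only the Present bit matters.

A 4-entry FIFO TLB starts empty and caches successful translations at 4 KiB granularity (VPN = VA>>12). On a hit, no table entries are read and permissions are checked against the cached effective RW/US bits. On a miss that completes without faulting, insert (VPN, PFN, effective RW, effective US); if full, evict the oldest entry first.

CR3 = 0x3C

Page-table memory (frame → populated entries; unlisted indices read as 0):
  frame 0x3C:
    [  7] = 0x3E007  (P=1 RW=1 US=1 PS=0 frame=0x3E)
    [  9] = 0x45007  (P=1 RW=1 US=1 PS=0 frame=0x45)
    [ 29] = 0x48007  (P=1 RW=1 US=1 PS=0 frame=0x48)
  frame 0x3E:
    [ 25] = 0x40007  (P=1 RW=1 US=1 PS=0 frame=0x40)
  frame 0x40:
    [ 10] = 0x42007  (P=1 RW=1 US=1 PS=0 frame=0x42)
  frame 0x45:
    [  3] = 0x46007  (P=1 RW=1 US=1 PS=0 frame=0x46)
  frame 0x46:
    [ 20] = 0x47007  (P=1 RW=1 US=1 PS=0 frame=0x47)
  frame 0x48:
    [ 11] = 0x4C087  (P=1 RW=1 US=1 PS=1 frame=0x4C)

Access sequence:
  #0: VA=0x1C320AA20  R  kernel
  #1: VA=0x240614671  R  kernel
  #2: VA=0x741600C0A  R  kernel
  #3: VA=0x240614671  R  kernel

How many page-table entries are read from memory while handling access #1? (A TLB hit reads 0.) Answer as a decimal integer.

Per-access translation:
#0 VA=0x1C320AA20 (r,kernel):
  [0] read 0x3C idx=7: raw=0x3E007 flags P=1 W=1 U=1 S=0
  [1] read 0x3E idx=25: raw=0x40007 flags P=1 W=1 U=1 S=0
  [2] read 0x40 idx=10: raw=0x42007 flags P=1 W=1 U=1 S=0
  → PA=0x42A20  (3 entries read)
#1 VA=0x240614671 (r,kernel):
  [0] read 0x3C idx=9: raw=0x45007 flags P=1 W=1 U=1 S=0
  [1] read 0x45 idx=3: raw=0x46007 flags P=1 W=1 U=1 S=0
  [2] read 0x46 idx=20: raw=0x47007 flags P=1 W=1 U=1 S=0
  → PA=0x47671  (3 entries read)
#2 VA=0x741600C0A (r,kernel):
  [0] read 0x3C idx=29: raw=0x48007 flags P=1 W=1 U=1 S=0
  [1] read 0x48 idx=11: raw=0x4C087 flags P=1 W=1 U=1 S=1
  → PA=0x4CC0A (huge @L1)  (2 entries read)
#3 VA=0x240614671 (r,kernel):
  TLB hit vpn=0x240614 → PA=0x47671

Entries read for #1: 3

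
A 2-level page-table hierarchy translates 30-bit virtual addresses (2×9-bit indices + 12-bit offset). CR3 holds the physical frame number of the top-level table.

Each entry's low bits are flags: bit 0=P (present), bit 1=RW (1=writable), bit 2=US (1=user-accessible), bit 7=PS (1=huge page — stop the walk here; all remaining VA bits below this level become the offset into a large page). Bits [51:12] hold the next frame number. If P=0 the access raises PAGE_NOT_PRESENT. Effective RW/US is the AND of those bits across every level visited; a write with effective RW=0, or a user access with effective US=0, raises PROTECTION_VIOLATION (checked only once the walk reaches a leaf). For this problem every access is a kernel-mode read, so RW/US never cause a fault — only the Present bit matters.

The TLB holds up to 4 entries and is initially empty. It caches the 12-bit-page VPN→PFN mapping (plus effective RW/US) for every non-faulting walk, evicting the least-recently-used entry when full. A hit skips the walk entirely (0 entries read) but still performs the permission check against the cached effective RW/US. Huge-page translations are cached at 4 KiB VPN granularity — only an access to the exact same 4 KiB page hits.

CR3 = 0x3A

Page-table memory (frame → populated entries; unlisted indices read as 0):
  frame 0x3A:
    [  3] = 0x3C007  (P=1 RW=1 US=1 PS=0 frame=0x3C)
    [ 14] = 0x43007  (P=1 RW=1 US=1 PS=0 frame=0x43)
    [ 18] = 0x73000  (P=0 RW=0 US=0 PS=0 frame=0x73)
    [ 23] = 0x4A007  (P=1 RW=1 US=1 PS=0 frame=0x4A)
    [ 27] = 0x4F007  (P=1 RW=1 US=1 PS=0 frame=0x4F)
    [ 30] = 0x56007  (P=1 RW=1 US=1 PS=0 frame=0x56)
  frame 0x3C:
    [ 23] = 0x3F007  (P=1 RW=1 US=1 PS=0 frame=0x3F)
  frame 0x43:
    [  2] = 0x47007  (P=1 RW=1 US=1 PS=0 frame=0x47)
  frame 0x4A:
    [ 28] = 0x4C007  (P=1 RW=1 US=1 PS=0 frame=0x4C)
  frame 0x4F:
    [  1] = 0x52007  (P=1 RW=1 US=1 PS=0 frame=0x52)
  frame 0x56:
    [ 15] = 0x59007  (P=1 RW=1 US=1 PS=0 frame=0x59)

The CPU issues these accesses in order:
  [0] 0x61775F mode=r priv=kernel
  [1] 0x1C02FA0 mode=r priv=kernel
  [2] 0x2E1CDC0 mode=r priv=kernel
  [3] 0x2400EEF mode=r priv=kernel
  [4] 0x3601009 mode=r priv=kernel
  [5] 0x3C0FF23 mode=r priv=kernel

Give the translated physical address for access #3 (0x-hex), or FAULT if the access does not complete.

Walk each access:
#0 VA=0x61775F (r,kernel):
  L0 @0x3A[3] → 0x3C007  P=1,RW=1,US=1,PS=0
  L1 @0x3C[23] → 0x3F007  P=1,RW=1,US=1,PS=0
  ✓ 0x3F75F  — 2 lookups
#1 VA=0x1C02FA0 (r,kernel):
  L0 @0x3A[14] → 0x43007  P=1,RW=1,US=1,PS=0
  L1 @0x43[2] → 0x47007  P=1,RW=1,US=1,PS=0
  ✓ 0x47FA0  — 2 lookups
#2 VA=0x2E1CDC0 (r,kernel):
  L0 @0x3A[23] → 0x4A007  P=1,RW=1,US=1,PS=0
  L1 @0x4A[28] → 0x4C007  P=1,RW=1,US=1,PS=0
  ✓ 0x4CDC0  — 2 lookups
#3 VA=0x2400EEF (r,kernel):
  L0 @0x3A[18] → 0x73000  P=0,RW=0,US=0,PS=0
  ✗ PAGE_NOT_PRESENT  [1 reads]
#4 VA=0x3601009 (r,kernel):
  L0 @0x3A[27] → 0x4F007  P=1,RW=1,US=1,PS=0
  L1 @0x4F[1] → 0x52007  P=1,RW=1,US=1,PS=0
  ✓ 0x52009  — 2 lookups
#5 VA=0x3C0FF23 (r,kernel):
  L0 @0x3A[30] → 0x56007  P=1,RW=1,US=1,PS=0
  L1 @0x56[15] → 0x59007  P=1,RW=1,US=1,PS=0
  ✓ 0x59F23  — 2 lookups

Access #3 PA: FAULT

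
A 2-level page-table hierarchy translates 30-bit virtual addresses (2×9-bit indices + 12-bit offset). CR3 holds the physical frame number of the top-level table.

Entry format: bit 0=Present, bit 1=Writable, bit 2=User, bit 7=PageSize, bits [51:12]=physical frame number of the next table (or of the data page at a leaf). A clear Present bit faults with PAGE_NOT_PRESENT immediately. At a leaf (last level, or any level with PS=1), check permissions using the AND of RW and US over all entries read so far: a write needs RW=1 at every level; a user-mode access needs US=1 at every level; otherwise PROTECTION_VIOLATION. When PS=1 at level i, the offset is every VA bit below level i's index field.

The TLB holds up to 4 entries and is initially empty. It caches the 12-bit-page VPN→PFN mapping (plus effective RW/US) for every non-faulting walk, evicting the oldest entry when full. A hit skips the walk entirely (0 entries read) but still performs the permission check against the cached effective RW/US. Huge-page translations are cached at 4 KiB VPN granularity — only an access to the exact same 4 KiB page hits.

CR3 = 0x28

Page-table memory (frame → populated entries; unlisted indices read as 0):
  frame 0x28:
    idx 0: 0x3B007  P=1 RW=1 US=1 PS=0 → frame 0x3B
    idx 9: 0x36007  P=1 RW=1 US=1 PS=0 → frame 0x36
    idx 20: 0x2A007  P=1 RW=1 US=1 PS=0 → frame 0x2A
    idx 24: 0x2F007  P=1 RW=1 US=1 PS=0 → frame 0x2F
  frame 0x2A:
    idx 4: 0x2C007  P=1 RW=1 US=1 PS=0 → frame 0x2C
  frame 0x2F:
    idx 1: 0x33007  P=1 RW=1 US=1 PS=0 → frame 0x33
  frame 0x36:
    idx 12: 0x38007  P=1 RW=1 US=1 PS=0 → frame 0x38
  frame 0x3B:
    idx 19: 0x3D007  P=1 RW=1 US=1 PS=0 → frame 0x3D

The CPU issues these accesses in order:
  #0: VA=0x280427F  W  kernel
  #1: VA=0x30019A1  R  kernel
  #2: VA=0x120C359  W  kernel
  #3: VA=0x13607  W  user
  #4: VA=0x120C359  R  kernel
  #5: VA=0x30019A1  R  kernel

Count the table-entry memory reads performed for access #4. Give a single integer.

Per-access translation:
#0 VA=0x280427F (w,kernel):
  [0] read 0x28 idx=20: raw=0x2A007 flags P=1 W=1 U=1 S=0
  [1] read 0x2A idx=4: raw=0x2C007 flags P=1 W=1 U=1 S=0
  ✓ 0x2C27F  — 2 lookups
#1 VA=0x30019A1 (r,kernel):
  [0] read 0x28 idx=24: raw=0x2F007 flags P=1 W=1 U=1 S=0
  [1] read 0x2F idx=1: raw=0x33007 flags P=1 W=1 U=1 S=0
  ✓ 0x339A1  — 2 lookups
#2 VA=0x120C359 (w,kernel):
  [0] read 0x28 idx=9: raw=0x36007 flags P=1 W=1 U=1 S=0
  [1] read 0x36 idx=12: raw=0x38007 flags P=1 W=1 U=1 S=0
  ✓ 0x38359  — 2 lookups
#3 VA=0x13607 (w,user):
  [0] read 0x28 idx=0: raw=0x3B007 flags P=1 W=1 U=1 S=0
  [1] read 0x3B idx=19: raw=0x3D007 flags P=1 W=1 U=1 S=0
  ✓ 0x3D607  — 2 lookups
#4 VA=0x120C359 (r,kernel):
  TLB hit vpn=0x120C → PA=0x38359
#5 VA=0x30019A1 (r,kernel):
  TLB hit vpn=0x3001 → PA=0x339A1

Entries read for #4: 0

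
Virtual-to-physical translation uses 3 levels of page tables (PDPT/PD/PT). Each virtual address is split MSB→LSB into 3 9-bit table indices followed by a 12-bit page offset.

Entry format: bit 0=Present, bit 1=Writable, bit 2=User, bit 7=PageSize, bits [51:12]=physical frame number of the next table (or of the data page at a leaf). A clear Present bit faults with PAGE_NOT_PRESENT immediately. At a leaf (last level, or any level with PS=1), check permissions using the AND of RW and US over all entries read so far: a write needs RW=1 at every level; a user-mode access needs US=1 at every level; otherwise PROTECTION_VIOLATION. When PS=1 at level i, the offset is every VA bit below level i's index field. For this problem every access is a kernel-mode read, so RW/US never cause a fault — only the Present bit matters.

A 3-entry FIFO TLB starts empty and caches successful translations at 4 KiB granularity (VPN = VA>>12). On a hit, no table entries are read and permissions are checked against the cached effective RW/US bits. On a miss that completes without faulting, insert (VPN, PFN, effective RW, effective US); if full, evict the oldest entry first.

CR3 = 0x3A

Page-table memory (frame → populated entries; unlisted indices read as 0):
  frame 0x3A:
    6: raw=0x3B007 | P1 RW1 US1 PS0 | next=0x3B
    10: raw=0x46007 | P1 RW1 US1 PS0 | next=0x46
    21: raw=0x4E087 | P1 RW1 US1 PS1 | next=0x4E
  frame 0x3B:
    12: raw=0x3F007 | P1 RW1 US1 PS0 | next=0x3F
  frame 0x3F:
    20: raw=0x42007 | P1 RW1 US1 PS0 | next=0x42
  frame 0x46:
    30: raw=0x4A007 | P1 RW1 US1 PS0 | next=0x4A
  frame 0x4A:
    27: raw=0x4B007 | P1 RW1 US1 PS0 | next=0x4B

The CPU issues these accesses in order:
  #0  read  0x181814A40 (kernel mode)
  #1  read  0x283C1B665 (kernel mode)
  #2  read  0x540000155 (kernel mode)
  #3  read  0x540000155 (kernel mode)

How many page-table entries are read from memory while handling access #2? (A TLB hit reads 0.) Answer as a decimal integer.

Trace:
#0 VA=0x181814A40 (r,kernel):
  L0: frame=0x3A idx=6 entry=0x3B007 [P=1 RW=1 US=1 PS=0]
  L1: frame=0x3B idx=12 entry=0x3F007 [P=1 RW=1 US=1 PS=0]
  L2: frame=0x3F idx=20 entry=0x42007 [P=1 RW=1 US=1 PS=0]
  ✓ 0x42A40  — 3 lookups
#1 VA=0x283C1B665 (r,kernel):
  L0: frame=0x3A idx=10 entry=0x46007 [P=1 RW=1 US=1 PS=0]
  L1: frame=0x46 idx=30 entry=0x4A007 [P=1 RW=1 US=1 PS=0]
  L2: frame=0x4A idx=27 entry=0x4B007 [P=1 RW=1 US=1 PS=0]
  ✓ 0x4B665  — 3 lookups
#2 VA=0x540000155 (r,kernel):
  L0: frame=0x3A idx=21 entry=0x4E087 [P=1 RW=1 US=1 PS=1]
  ✓ 0x4E155 (huge @L0)  — 1 lookups
#3 VA=0x540000155 (r,kernel):
  TLB hit vpn=0x540000 → PA=0x4E155

Entries read for #2: 1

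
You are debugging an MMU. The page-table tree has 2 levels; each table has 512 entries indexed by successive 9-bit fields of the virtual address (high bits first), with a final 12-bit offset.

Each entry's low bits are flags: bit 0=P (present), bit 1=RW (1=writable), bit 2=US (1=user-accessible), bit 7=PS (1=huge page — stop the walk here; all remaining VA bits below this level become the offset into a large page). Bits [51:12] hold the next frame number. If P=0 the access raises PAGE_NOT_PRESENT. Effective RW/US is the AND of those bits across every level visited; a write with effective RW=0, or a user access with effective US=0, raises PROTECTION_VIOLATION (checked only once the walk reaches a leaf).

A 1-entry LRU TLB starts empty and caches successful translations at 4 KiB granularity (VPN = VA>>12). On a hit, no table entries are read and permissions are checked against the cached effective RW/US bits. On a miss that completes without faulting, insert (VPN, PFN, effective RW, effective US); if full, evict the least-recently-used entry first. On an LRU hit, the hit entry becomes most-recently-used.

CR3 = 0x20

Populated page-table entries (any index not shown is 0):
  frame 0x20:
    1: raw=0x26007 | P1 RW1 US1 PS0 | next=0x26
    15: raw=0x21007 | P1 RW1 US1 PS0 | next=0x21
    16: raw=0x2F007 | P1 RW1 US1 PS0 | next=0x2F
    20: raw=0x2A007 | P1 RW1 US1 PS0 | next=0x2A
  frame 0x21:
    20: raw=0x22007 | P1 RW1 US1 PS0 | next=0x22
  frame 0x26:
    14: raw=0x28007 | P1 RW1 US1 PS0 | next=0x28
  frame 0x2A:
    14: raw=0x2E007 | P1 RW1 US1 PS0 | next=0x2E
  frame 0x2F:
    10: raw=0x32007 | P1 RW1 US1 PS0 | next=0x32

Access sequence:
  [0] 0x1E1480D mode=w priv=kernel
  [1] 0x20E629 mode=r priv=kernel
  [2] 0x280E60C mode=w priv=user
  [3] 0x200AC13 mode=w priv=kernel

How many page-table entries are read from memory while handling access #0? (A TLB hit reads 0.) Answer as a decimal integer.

Trace:
#0 VA=0x1E1480D (w,kernel):
  L0 @0x20[15] → 0x21007  P=1,RW=1,US=1,PS=0
  L1 @0x21[20] → 0x22007  P=1,RW=1,US=1,PS=0
  ✓ 0x2280D  — 2 lookups
#1 VA=0x20E629 (r,kernel):
  L0 @0x20[1] → 0x26007  P=1,RW=1,US=1,PS=0
  L1 @0x26[14] → 0x28007  P=1,RW=1,US=1,PS=0
  ✓ 0x28629  — 2 lookups
#2 VA=0x280E60C (w,user):
  L0 @0x20[20] → 0x2A007  P=1,RW=1,US=1,PS=0
  L1 @0x2A[14] → 0x2E007  P=1,RW=1,US=1,PS=0
  ✓ 0x2E60C  — 2 lookups
#3 VA=0x200AC13 (w,kernel):
  L0 @0x20[16] → 0x2F007  P=1,RW=1,US=1,PS=0
  L1 @0x2F[10] → 0x32007  P=1,RW=1,US=1,PS=0
  ✓ 0x32C13  — 2 lookups

Entries read for #0: 2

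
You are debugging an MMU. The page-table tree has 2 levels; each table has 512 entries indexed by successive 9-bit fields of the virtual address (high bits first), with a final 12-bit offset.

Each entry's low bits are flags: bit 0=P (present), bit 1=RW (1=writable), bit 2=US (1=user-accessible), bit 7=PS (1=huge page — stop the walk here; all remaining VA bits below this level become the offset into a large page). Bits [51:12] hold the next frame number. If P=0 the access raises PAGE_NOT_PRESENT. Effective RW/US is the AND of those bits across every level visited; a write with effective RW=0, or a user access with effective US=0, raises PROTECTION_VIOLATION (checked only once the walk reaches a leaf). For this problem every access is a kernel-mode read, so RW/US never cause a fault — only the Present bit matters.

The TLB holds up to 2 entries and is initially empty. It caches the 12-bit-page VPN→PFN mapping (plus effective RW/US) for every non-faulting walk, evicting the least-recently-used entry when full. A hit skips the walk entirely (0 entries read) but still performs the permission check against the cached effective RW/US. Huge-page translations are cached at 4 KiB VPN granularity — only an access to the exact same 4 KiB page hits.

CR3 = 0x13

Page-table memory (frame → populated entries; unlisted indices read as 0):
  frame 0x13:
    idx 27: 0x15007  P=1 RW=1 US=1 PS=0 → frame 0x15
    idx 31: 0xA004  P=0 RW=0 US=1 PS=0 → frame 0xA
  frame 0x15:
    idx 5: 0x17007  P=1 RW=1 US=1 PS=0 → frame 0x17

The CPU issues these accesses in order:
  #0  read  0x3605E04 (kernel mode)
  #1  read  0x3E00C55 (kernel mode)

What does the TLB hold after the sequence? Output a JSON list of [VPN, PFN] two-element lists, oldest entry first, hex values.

Trace:
#0 VA=0x3605E04 (r,kernel):
  L0 @0x13[27] → 0x15007  P=1,RW=1,US=1,PS=0
  L1 @0x15[5] → 0x17007  P=1,RW=1,US=1,PS=0
  → PA=0x17E04  (2 entries read)
#1 VA=0x3E00C55 (r,kernel):
  L0 @0x13[31] → 0xA004  P=0,RW=0,US=1,PS=0
  → PAGE_NOT_PRESENT  (1 entries read)

TLB: [["0x3605", "0x17"]]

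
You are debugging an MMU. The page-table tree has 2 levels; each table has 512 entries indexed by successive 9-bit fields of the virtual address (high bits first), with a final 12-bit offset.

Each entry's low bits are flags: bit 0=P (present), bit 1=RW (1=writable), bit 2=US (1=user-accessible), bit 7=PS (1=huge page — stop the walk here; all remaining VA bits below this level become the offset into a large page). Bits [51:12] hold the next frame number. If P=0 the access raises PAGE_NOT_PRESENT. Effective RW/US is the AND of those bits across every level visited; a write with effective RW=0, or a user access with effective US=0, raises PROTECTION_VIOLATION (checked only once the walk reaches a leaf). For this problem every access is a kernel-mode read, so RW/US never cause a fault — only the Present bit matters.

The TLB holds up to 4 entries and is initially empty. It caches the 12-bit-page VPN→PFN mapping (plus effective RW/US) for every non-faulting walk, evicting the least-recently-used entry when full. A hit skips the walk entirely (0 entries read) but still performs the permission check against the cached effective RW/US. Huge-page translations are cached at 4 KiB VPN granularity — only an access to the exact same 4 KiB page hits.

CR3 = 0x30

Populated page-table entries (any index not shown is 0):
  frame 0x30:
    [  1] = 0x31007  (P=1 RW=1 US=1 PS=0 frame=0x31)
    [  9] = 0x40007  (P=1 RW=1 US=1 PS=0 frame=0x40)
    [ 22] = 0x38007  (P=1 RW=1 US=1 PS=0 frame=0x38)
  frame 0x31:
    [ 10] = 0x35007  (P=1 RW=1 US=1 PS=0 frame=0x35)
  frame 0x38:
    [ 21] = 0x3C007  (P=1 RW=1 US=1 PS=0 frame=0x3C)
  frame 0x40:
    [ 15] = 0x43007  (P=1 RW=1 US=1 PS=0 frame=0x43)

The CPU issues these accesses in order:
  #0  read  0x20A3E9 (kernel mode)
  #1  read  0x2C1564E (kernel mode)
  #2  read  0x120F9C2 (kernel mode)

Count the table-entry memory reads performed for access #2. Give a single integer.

Trace:
#0 VA=0x20A3E9 (r,kernel):
  L0 @0x30[1] → 0x31007  P=1,RW=1,US=1,PS=0
  L1 @0x31[10] → 0x35007  P=1,RW=1,US=1,PS=0
  ⇒ phys 0x353E9  [2 reads]
#1 VA=0x2C1564E (r,kernel):
  L0 @0x30[22] → 0x38007  P=1,RW=1,US=1,PS=0
  L1 @0x38[21] → 0x3C007  P=1,RW=1,US=1,PS=0
  ⇒ phys 0x3C64E  [2 reads]
#2 VA=0x120F9C2 (r,kernel):
  L0 @0x30[9] → 0x40007  P=1,RW=1,US=1,PS=0
  L1 @0x40[15] → 0x43007  P=1,RW=1,US=1,PS=0
  ⇒ phys 0x439C2  [2 reads]

Entries read for #2: 2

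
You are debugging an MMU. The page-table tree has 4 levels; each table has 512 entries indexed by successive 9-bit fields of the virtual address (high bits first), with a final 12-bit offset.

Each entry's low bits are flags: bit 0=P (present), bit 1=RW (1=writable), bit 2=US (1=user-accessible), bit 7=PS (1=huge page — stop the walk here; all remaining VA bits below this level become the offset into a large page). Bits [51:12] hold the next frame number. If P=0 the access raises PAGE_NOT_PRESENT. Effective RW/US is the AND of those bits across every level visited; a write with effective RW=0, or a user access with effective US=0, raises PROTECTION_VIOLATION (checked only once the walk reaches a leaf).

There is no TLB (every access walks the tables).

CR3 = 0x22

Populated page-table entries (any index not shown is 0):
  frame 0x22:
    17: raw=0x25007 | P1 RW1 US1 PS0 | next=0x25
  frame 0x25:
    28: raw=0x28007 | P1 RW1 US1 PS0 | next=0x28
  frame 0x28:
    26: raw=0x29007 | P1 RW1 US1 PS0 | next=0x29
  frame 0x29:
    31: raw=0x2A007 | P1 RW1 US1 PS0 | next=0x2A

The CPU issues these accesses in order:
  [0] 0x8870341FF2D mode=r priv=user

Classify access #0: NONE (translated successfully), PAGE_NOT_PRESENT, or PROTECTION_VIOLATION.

Per-access translation:
#0 VA=0x8870341FF2D (r,user):
  L0: frame=0x22 idx=17 entry=0x25007 [P=1 RW=1 US=1 PS=0]
  L1: frame=0x25 idx=28 entry=0x28007 [P=1 RW=1 US=1 PS=0]
  L2: frame=0x28 idx=26 entry=0x29007 [P=1 RW=1 US=1 PS=0]
  L3: frame=0x29 idx=31 entry=0x2A007 [P=1 RW=1 US=1 PS=0]
  ⇒ phys 0x2AF2D  [4 reads]

Access #0 fault: NONE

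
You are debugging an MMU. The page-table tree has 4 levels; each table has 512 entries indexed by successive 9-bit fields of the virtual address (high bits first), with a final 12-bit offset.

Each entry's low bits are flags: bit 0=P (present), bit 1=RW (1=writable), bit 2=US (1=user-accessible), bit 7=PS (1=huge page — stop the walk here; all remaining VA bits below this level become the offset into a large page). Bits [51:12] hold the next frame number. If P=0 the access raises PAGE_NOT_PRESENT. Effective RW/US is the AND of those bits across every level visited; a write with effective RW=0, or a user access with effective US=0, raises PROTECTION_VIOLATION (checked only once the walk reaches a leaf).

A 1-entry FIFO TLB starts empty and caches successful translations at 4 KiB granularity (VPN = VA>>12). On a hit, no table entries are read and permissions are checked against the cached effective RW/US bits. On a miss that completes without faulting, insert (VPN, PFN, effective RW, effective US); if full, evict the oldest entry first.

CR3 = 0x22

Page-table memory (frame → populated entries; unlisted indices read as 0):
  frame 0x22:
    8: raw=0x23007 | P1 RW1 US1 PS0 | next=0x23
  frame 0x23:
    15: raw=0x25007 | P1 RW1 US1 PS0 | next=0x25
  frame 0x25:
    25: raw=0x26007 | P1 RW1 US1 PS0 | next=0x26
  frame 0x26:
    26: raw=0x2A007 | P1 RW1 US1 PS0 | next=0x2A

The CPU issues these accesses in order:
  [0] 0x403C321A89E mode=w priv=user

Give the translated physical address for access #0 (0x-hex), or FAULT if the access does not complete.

Trace:
#0 VA=0x403C321A89E (w,user):
  lvl0: tbl 0x22, slot 8 ⇒ 0x23007 (P1/RW1/US1/PS0)
  lvl1: tbl 0x23, slot 15 ⇒ 0x25007 (P1/RW1/US1/PS0)
  lvl2: tbl 0x25, slot 25 ⇒ 0x26007 (P1/RW1/US1/PS0)
  lvl3: tbl 0x26, slot 26 ⇒ 0x2A007 (P1/RW1/US1/PS0)
  ✓ 0x2A89E  — 4 lookups

Access #0 PA: 0x2A89E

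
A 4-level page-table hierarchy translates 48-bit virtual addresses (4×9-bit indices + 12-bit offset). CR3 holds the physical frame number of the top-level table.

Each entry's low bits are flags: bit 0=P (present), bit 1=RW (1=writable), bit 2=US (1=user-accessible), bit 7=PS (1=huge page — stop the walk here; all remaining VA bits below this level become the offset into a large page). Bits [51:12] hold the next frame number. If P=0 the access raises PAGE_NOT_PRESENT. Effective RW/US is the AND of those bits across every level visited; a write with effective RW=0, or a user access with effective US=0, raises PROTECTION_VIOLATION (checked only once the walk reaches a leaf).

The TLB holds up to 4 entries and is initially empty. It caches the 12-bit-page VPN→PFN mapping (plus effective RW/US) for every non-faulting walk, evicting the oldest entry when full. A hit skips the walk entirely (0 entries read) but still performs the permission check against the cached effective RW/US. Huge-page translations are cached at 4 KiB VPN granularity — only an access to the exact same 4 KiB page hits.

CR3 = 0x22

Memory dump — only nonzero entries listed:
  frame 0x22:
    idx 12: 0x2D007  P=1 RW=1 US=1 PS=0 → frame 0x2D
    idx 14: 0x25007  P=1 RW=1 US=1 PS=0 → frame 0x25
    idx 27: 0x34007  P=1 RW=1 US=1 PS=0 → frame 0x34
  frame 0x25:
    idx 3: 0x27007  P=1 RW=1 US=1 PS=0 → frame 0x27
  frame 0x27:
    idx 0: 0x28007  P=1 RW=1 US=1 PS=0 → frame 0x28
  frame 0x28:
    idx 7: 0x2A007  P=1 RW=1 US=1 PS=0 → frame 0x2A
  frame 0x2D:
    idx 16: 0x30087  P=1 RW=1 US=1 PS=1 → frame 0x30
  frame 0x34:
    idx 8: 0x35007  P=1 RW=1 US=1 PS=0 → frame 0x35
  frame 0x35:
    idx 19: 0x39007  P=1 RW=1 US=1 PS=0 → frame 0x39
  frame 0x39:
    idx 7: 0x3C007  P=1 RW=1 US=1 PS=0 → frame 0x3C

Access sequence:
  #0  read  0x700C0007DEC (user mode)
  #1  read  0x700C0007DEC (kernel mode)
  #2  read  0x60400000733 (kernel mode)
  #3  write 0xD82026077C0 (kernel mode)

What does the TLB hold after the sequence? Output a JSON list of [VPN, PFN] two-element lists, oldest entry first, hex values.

Per-access translation:
#0 VA=0x700C0007DEC (r,user):
  [0] read 0x22 idx=14: raw=0x25007 flags P=1 W=1 U=1 S=0
  [1] read 0x25 idx=3: raw=0x27007 flags P=1 W=1 U=1 S=0
  [2] read 0x27 idx=0: raw=0x28007 flags P=1 W=1 U=1 S=0
  [3] read 0x28 idx=7: raw=0x2A007 flags P=1 W=1 U=1 S=0
  ✓ 0x2ADEC  — 4 lookups
#1 VA=0x700C0007DEC (r,kernel):
  TLB hit vpn=0x700C0007 → PA=0x2ADEC
#2 VA=0x60400000733 (r,kernel):
  [0] read 0x22 idx=12: raw=0x2D007 flags P=1 W=1 U=1 S=0
  [1] read 0x2D idx=16: raw=0x30087 flags P=1 W=1 U=1 S=1
  ✓ 0x30733 (huge @L1)  — 2 lookups
#3 VA=0xD82026077C0 (w,kernel):
  [0] read 0x22 idx=27: raw=0x34007 flags P=1 W=1 U=1 S=0
  [1] read 0x34 idx=8: raw=0x35007 flags P=1 W=1 U=1 S=0
  [2] read 0x35 idx=19: raw=0x39007 flags P=1 W=1 U=1 S=0
  [3] read 0x39 idx=7: raw=0x3C007 flags P=1 W=1 U=1 S=0
  ✓ 0x3C7C0  — 4 lookups

TLB: [["0x700C0007", "0x2A"], ["0x60400000", "0x30"], ["0xD8202607", "0x3C"]]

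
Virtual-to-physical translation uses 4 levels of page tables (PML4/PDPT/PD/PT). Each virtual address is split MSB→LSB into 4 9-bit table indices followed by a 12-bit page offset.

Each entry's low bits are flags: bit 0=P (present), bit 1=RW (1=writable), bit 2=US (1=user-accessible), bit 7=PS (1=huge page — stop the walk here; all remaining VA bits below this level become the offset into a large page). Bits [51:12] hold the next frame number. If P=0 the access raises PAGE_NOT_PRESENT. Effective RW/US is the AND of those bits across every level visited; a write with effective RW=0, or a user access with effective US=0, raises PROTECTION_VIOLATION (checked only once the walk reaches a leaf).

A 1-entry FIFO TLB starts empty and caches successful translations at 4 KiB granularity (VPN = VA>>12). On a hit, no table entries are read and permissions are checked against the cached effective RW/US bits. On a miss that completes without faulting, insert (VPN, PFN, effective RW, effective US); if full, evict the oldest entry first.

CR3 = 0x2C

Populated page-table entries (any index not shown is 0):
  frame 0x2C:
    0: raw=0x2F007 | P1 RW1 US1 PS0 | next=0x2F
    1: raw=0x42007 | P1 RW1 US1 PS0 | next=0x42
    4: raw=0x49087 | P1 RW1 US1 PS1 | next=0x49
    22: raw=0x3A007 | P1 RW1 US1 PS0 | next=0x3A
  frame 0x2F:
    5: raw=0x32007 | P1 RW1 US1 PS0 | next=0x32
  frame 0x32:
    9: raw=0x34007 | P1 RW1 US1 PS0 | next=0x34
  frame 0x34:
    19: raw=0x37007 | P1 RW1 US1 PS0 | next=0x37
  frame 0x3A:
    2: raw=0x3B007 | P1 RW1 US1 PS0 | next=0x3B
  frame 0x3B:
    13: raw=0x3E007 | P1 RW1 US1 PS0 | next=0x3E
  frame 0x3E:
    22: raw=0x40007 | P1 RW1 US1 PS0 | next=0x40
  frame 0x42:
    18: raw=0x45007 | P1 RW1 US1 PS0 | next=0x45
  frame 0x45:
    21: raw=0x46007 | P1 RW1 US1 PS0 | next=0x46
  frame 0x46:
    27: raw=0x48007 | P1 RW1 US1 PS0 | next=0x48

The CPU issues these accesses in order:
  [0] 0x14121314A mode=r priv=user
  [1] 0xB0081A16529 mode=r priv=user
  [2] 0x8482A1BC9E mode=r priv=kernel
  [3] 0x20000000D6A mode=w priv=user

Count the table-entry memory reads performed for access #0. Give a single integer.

Per-access translation:
#0 VA=0x14121314A (r,user):
  L0: frame=0x2C idx=0 entry=0x2F007 [P=1 RW=1 US=1 PS=0]
  L1: frame=0x2F idx=5 entry=0x32007 [P=1 RW=1 US=1 PS=0]
  L2: frame=0x32 idx=9 entry=0x34007 [P=1 RW=1 US=1 PS=0]
  L3: frame=0x34 idx=19 entry=0x37007 [P=1 RW=1 US=1 PS=0]
  → PA=0x3714A  (4 entries read)
#1 VA=0xB0081A16529 (r,user):
  L0: frame=0x2C idx=22 entry=0x3A007 [P=1 RW=1 US=1 PS=0]
  L1: frame=0x3A idx=2 entry=0x3B007 [P=1 RW=1 US=1 PS=0]
  L2: frame=0x3B idx=13 entry=0x3E007 [P=1 RW=1 US=1 PS=0]
  L3: frame=0x3E idx=22 entry=0x40007 [P=1 RW=1 US=1 PS=0]
  → PA=0x40529  (4 entries read)
#2 VA=0x8482A1BC9E (r,kernel):
  L0: frame=0x2C idx=1 entry=0x42007 [P=1 RW=1 US=1 PS=0]
  L1: frame=0x42 idx=18 entry=0x45007 [P=1 RW=1 US=1 PS=0]
  L2: frame=0x45 idx=21 entry=0x46007 [P=1 RW=1 US=1 PS=0]
  L3: frame=0x46 idx=27 entry=0x48007 [P=1 RW=1 US=1 PS=0]
  → PA=0x48C9E  (4 entries read)
#3 VA=0x20000000D6A (w,user):
  L0: frame=0x2C idx=4 entry=0x49087 [P=1 RW=1 US=1 PS=1]
  → PA=0x49D6A (huge @L0)  (1 entries read)

Entries read for #0: 4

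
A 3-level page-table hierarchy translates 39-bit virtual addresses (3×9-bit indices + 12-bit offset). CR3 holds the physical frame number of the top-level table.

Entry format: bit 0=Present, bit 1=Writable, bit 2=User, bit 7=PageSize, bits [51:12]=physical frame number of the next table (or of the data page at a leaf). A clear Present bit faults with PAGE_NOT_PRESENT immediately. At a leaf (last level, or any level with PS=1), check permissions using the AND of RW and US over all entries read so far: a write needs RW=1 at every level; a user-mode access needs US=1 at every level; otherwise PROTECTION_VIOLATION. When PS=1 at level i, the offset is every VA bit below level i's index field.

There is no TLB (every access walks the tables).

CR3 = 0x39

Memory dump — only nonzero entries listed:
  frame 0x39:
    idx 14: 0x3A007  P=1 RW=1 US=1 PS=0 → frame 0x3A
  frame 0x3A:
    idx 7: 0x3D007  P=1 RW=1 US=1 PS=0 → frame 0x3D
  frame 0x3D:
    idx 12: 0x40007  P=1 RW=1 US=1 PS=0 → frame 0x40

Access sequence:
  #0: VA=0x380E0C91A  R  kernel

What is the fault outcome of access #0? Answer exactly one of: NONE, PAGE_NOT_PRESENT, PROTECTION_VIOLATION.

Trace:
#0 VA=0x380E0C91A (r,kernel):
  [0] read 0x39 idx=14: raw=0x3A007 flags P=1 W=1 U=1 S=0
  [1] read 0x3A idx=7: raw=0x3D007 flags P=1 W=1 U=1 S=0
  [2] read 0x3D idx=12: raw=0x40007 flags P=1 W=1 U=1 S=0
  ✓ 0x4091A  — 3 lookups

Access #0 fault: NONE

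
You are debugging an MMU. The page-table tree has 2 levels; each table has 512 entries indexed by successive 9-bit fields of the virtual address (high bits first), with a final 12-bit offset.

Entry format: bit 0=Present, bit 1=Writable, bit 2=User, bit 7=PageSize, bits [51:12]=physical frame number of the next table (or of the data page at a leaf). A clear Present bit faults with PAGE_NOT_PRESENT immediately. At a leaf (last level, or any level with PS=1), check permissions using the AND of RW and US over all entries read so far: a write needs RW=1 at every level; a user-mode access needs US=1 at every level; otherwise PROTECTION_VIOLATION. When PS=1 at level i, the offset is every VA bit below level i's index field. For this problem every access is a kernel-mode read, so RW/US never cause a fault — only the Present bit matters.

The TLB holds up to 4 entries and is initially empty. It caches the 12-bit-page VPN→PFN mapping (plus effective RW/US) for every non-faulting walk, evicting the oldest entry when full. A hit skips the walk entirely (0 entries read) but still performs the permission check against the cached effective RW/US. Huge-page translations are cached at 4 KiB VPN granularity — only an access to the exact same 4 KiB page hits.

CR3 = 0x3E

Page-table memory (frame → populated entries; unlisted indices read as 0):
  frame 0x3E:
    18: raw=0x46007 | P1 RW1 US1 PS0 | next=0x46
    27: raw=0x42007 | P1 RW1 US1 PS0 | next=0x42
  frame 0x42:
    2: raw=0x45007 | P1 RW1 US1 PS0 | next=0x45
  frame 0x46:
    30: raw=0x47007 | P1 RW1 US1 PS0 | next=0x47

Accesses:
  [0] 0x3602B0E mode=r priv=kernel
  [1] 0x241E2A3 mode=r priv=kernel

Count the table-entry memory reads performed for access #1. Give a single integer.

Trace:
#0 VA=0x3602B0E (r,kernel):
  lvl0: tbl 0x3E, slot 27 ⇒ 0x42007 (P1/RW1/US1/PS0)
  lvl1: tbl 0x42, slot 2 ⇒ 0x45007 (P1/RW1/US1/PS0)
  → PA=0x45B0E  (2 entries read)
#1 VA=0x241E2A3 (r,kernel):
  lvl0: tbl 0x3E, slot 18 ⇒ 0x46007 (P1/RW1/US1/PS0)
  lvl1: tbl 0x46, slot 30 ⇒ 0x47007 (P1/RW1/US1/PS0)
  → PA=0x472A3  (2 entries read)

Entries read for #1: 2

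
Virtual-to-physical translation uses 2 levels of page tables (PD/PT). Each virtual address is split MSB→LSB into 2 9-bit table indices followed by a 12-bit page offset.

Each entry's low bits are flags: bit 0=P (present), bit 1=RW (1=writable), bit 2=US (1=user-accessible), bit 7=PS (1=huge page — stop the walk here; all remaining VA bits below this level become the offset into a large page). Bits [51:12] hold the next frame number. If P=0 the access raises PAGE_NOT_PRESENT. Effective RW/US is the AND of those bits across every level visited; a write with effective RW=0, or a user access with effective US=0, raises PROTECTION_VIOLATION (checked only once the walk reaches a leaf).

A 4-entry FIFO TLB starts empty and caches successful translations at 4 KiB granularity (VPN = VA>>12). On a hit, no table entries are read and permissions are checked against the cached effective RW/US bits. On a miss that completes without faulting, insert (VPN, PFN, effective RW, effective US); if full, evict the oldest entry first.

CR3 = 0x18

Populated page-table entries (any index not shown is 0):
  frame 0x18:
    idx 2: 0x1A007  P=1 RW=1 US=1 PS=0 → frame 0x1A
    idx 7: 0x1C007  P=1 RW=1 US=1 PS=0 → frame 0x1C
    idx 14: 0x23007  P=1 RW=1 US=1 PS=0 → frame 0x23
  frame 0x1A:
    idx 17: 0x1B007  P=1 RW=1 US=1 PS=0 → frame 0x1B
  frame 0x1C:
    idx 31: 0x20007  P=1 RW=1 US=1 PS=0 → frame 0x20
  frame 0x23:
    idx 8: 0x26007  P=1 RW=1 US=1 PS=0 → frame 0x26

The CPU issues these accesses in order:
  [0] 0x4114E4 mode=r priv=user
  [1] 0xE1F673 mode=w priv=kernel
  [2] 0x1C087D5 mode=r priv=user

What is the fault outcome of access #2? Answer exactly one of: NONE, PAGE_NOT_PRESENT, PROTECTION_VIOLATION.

Per-access translation:
#0 VA=0x4114E4 (r,user):
  [0] read 0x18 idx=2: raw=0x1A007 flags P=1 W=1 U=1 S=0
  [1] read 0x1A idx=17: raw=0x1B007 flags P=1 W=1 U=1 S=0
  ✓ 0x1B4E4  — 2 lookups
#1 VA=0xE1F673 (w,kernel):
  [0] read 0x18 idx=7: raw=0x1C007 flags P=1 W=1 U=1 S=0
  [1] read 0x1C idx=31: raw=0x20007 flags P=1 W=1 U=1 S=0
  ✓ 0x20673  — 2 lookups
#2 VA=0x1C087D5 (r,user):
  [0] read 0x18 idx=14: raw=0x23007 flags P=1 W=1 U=1 S=0
  [1] read 0x23 idx=8: raw=0x26007 flags P=1 W=1 U=1 S=0
  ✓ 0x267D5  — 2 lookups

Access #2 fault: NONE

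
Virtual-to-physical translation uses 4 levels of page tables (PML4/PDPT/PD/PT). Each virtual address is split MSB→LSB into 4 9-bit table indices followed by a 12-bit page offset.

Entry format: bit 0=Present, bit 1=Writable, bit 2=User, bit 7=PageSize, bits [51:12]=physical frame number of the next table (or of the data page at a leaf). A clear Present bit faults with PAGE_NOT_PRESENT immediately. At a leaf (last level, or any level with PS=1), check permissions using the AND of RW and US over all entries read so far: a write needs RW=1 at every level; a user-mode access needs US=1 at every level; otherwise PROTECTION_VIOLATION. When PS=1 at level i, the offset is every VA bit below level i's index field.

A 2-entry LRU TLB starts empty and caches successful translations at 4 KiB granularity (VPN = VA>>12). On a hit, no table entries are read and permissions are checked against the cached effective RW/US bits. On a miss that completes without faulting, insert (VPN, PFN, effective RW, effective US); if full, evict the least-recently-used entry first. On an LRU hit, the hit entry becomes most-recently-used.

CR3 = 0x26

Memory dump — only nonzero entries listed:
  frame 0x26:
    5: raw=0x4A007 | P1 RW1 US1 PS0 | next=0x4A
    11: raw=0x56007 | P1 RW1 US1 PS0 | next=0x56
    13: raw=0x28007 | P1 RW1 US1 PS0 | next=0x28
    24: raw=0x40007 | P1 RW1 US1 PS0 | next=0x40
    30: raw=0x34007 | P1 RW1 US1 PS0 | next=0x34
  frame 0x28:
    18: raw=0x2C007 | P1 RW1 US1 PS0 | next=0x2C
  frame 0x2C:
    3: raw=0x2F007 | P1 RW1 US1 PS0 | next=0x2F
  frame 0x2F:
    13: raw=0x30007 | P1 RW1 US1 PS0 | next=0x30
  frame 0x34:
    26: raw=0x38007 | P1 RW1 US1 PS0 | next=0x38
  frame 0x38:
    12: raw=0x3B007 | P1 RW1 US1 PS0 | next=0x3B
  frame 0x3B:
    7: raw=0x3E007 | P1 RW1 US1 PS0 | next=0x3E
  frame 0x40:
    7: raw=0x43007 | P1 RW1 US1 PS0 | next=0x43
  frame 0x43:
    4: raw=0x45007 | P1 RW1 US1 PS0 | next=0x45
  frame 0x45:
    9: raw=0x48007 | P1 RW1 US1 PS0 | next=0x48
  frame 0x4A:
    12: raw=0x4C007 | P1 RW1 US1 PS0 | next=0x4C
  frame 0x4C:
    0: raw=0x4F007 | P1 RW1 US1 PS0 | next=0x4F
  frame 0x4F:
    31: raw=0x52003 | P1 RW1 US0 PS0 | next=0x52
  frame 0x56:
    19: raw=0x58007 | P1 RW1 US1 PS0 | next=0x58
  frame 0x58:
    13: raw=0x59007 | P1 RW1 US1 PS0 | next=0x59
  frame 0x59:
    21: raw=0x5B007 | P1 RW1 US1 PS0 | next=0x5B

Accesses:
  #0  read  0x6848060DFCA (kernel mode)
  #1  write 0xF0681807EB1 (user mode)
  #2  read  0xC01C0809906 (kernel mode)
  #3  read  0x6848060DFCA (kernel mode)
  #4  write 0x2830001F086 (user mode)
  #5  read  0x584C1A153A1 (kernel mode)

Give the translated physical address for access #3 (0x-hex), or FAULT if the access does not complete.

Trace:
#0 VA=0x6848060DFCA (r,kernel):
  L0 @0x26[13] → 0x28007  P=1,RW=1,US=1,PS=0
  L1 @0x28[18] → 0x2C007  P=1,RW=1,US=1,PS=0
  L2 @0x2C[3] → 0x2F007  P=1,RW=1,US=1,PS=0
  L3 @0x2F[13] → 0x30007  P=1,RW=1,US=1,PS=0
  ✓ 0x30FCA  — 4 lookups
#1 VA=0xF0681807EB1 (w,user):
  L0 @0x26[30] → 0x34007  P=1,RW=1,US=1,PS=0
  L1 @0x34[26] → 0x38007  P=1,RW=1,US=1,PS=0
  L2 @0x38[12] → 0x3B007  P=1,RW=1,US=1,PS=0
  L3 @0x3B[7] → 0x3E007  P=1,RW=1,US=1,PS=0
  ✓ 0x3EEB1  — 4 lookups
#2 VA=0xC01C0809906 (r,kernel):
  L0 @0x26[24] → 0x40007  P=1,RW=1,US=1,PS=0
  L1 @0x40[7] → 0x43007  P=1,RW=1,US=1,PS=0
  L2 @0x43[4] → 0x45007  P=1,RW=1,US=1,PS=0
  L3 @0x45[9] → 0x48007  P=1,RW=1,US=1,PS=0
  ✓ 0x48906  — 4 lookups
#3 VA=0x6848060DFCA (r,kernel):
  L0 @0x26[13] → 0x28007  P=1,RW=1,US=1,PS=0
  L1 @0x28[18] → 0x2C007  P=1,RW=1,US=1,PS=0
  L2 @0x2C[3] → 0x2F007  P=1,RW=1,US=1,PS=0
  L3 @0x2F[13] → 0x30007  P=1,RW=1,US=1,PS=0
  ✓ 0x30FCA  — 4 lookups
#4 VA=0x2830001F086 (w,user):
  L0 @0x26[5] → 0x4A007  P=1,RW=1,US=1,PS=0
  L1 @0x4A[12] → 0x4C007  P=1,RW=1,US=1,PS=0
  L2 @0x4C[0] → 0x4F007  P=1,RW=1,US=1,PS=0
  L3 @0x4F[31] → 0x52003  P=1,RW=1,US=0,PS=0
  ⇒ fault: PROTECTION_VIOLATION  — 4 lookups
#5 VA=0x584C1A153A1 (r,kernel):
  L0 @0x26[11] → 0x56007  P=1,RW=1,US=1,PS=0
  L1 @0x56[19] → 0x58007  P=1,RW=1,US=1,PS=0
  L2 @0x58[13] → 0x59007  P=1,RW=1,US=1,PS=0
  L3 @0x59[21] → 0x5B007  P=1,RW=1,US=1,PS=0
  ✓ 0x5B3A1  — 4 lookups

Access #3 PA: 0x30FCA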